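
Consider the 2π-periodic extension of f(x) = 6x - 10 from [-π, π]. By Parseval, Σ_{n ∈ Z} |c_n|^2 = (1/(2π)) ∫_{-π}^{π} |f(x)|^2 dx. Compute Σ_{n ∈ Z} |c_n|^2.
Σ |c_n|^2 = 12π^2 + 100

Expand and integrate term by term over [-π, π]:
  ∫ (6x)^2 dx = 36·(2π^3/3); ∫ 2·6·(-10)·x dx = 0 (odd integrand); ∫ (-10)^2 dx = 100·2π.
So (1/(2π)) ∫_{-π}^{π} (6x - 10)^2 dx = 36π^2/3 + 100 = 12π^2 + 100.
Parseval ⇒ Σ |c_n|^2 = 12π^2 + 100.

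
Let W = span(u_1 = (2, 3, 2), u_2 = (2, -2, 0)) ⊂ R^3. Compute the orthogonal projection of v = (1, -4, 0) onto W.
proj_W(v) = (15/11, -40/11, -10/11)

Set up U = [u_1 | ... | u_2] ∈ R^(3×2). The projector onto W = col(U) is P = U (U^T U)^(-1) U^T.
Compute U^T U =
  [17, -2]
  [-2, 8],
and U^T v = (-10, 10).
Solve U^T U · c = U^T v for the coefficients: c = (-5/11, 25/22). The projection is proj_W(v) = U c.
Check: (v - proj_W(v)) · u_1 = 0  (should be 0).
Check: (v - proj_W(v)) · u_2 = 0  (should be 0).
Result: proj_W(v) = (15/11, -40/11, -10/11).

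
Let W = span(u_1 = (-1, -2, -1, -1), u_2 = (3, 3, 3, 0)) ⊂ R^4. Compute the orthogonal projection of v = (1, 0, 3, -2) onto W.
proj_W(v) = (2, 0, 2, -2)

Set up U = [u_1 | ... | u_2] ∈ R^(4×2). The projector onto W = col(U) is P = U (U^T U)^(-1) U^T.
Compute U^T U =
  [7, -12]
  [-12, 27],
and U^T v = (-2, 12).
Solve U^T U · c = U^T v for the coefficients: c = (2, 4/3). The projection is proj_W(v) = U c.
Check: (v - proj_W(v)) · u_1 = 0  (should be 0).
Check: (v - proj_W(v)) · u_2 = 0  (should be 0).
Result: proj_W(v) = (2, 0, 2, -2).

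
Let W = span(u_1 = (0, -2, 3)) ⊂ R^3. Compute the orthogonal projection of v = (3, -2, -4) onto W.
proj_W(v) = (0, 16/13, -24/13)

Set up U = [u_1 | ... | u_1] ∈ R^(3×1). The projector onto W = col(U) is P = U (U^T U)^(-1) U^T.
Compute U^T U =
  [13],
and U^T v = (-8).
Solve U^T U · c = U^T v for the coefficients: c = (-8/13). The projection is proj_W(v) = U c.
Check: (v - proj_W(v)) · u_1 = 0  (should be 0).
Result: proj_W(v) = (0, 16/13, -24/13).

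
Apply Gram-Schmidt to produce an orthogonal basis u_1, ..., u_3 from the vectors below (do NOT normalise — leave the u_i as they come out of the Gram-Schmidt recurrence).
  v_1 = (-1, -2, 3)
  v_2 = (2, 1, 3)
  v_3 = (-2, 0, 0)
Orthogonal basis:
  u_1 = (-1, -2, 3)
  u_2 = (33/14, 12/7, 27/14)
  u_3 = (-18/19, 18/19, 6/19)

Apply the Gram-Schmidt recurrence
  u_1 = v_1
  u_i = v_i − Σ_{j<i} ((v_i · u_j) / (u_j · u_j)) · u_j.

Step by step this gives:
  u_1 = (-1, -2, 3)
  u_2 = (33/14, 12/7, 27/14)
  u_3 = (-18/19, 18/19, 6/19)

Orthogonality check:
  u_2 · u_1 = 0 (should be 0)
  u_3 · u_1 = 0 (should be 0)
  u_3 · u_2 = 0 (should be 0)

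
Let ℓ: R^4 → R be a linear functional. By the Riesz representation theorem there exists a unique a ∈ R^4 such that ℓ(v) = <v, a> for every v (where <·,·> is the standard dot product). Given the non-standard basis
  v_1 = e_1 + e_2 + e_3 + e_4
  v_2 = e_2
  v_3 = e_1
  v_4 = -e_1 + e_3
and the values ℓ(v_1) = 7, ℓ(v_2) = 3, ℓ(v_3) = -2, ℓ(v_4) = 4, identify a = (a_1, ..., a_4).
a = (-2, 3, 2, 4)

Write a = (a_1, ..., a_4) in the standard basis. For each basis vector v_i, ℓ(v_i) = <v_i, a> is a linear equation in the a_j's. Collect the n equations into a matrix system V a = ℓ, where row i of V is v_i (expressed in the standard basis). Since V is invertible (lower-triangular with 1s on the diagonal, up to permutation), solve by back-substitution:
  V =
[[1, 1, 1, 1],
 [0, 1, 0, 0],
 [1, 0, 0, 0],
 [-1, 0, 1, 0]]
  V a = (7, 3, -2, 4)
Solving gives a = (-2, 3, 2, 4).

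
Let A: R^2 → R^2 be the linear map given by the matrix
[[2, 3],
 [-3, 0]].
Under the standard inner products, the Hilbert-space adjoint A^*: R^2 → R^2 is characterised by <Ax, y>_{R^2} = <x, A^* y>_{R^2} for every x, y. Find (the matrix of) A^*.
A^* = A^T =
[[2, -3],
 [3, 0]]

For real matrices with standard dot products, the defining identity <Ax, y> = <x, A^* y> gives (Ax)^T y = x^T (A^*) y, i.e. x^T A^T y = x^T (A^*) y. Since this holds for all x, y, we must have A^* = A^T. Therefore
A^* =
[[2, -3],
 [3, 0]].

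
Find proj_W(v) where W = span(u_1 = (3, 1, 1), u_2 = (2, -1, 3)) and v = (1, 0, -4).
proj_W(v) = (-1/15, 28/15, -8/3)

Set up U = [u_1 | ... | u_2] ∈ R^(3×2). The projector onto W = col(U) is P = U (U^T U)^(-1) U^T.
Compute U^T U =
  [11, 8]
  [8, 14],
and U^T v = (-1, -10).
Solve U^T U · c = U^T v for the coefficients: c = (11/15, -17/15). The projection is proj_W(v) = U c.
Check: (v - proj_W(v)) · u_1 = 0  (should be 0).
Check: (v - proj_W(v)) · u_2 = 0  (should be 0).
Result: proj_W(v) = (-1/15, 28/15, -8/3).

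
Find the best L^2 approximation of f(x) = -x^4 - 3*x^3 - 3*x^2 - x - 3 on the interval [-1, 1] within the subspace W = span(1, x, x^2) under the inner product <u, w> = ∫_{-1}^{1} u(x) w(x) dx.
g(x) = -27*x^2/7 - 14*x/5 - 102/35

The best approximation g ∈ W is the orthogonal projection of f onto W. Writing g = a_0 + a_1 x + a_2 x^2, the coefficients solve the normal equations G · a = b where
  G_{ij} = <φ_i, φ_j> and b_i = <f, φ_i>, with φ_0 = 1, φ_1 = x, φ_2 = x^2.
G =
  [2, 0, 2/3]
  [0, 2/3, 0]
  [2/3, 0, 2/5],
b = (-42/5, -28/15, -122/35).
Solving gives a_0 = -102/35, a_1 = -14/5, a_2 = -27/7, so
  g(x) = -27*x^2/7 - 14*x/5 - 102/35.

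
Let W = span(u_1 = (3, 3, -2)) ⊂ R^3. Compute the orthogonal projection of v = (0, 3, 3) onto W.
proj_W(v) = (9/22, 9/22, -3/11)

Set up U = [u_1 | ... | u_1] ∈ R^(3×1). The projector onto W = col(U) is P = U (U^T U)^(-1) U^T.
Compute U^T U =
  [22],
and U^T v = (3).
Solve U^T U · c = U^T v for the coefficients: c = (3/22). The projection is proj_W(v) = U c.
Check: (v - proj_W(v)) · u_1 = 0  (should be 0).
Result: proj_W(v) = (9/22, 9/22, -3/11).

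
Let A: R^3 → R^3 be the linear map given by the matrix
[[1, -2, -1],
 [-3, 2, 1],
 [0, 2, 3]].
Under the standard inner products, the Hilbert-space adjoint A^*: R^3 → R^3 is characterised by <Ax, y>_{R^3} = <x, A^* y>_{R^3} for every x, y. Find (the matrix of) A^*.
A^* = A^T =
[[1, -3, 0],
 [-2, 2, 2],
 [-1, 1, 3]]

For real matrices with standard dot products, the defining identity <Ax, y> = <x, A^* y> gives (Ax)^T y = x^T (A^*) y, i.e. x^T A^T y = x^T (A^*) y. Since this holds for all x, y, we must have A^* = A^T. Therefore
A^* =
[[1, -3, 0],
 [-2, 2, 2],
 [-1, 1, 3]].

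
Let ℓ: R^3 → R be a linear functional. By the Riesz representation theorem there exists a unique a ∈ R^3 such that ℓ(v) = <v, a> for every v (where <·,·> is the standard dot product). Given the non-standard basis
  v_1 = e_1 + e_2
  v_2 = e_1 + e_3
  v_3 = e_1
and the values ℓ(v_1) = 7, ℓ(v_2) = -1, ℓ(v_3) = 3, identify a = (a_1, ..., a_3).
a = (3, 4, -4)

Write a = (a_1, ..., a_3) in the standard basis. For each basis vector v_i, ℓ(v_i) = <v_i, a> is a linear equation in the a_j's. Collect the n equations into a matrix system V a = ℓ, where row i of V is v_i (expressed in the standard basis). Since V is invertible (lower-triangular with 1s on the diagonal, up to permutation), solve by back-substitution:
  V =
[[1, 1, 0],
 [1, 0, 1],
 [1, 0, 0]]
  V a = (7, -1, 3)
Solving gives a = (3, 4, -4).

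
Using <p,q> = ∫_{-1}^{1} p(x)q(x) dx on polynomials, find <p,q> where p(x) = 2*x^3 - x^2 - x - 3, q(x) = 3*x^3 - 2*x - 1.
<p,q> = 242/35

Expand the product: p(x)·q(x) = 6*x^6 - 3*x^5 - 7*x^4 - 9*x^3 + 3*x^2 + 7*x + 3.
∫_{-1}^{1} of each monomial x^k gives [2/(k+1) if k even, 0 if k odd]. Integrating term-by-term (or equivalently evaluating the antiderivative F(x) = 6*x^7/7 - x^6/2 - 7*x^5/5 - 9*x^4/4 + x^3 + 7*x^2/2 + 3*x at the endpoints):
  F(1) − F(−1) = 589/140 − (-379/140) = 242/35.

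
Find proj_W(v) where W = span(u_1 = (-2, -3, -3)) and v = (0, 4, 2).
proj_W(v) = (18/11, 27/11, 27/11)

Set up U = [u_1 | ... | u_1] ∈ R^(3×1). The projector onto W = col(U) is P = U (U^T U)^(-1) U^T.
Compute U^T U =
  [22],
and U^T v = (-18).
Solve U^T U · c = U^T v for the coefficients: c = (-9/11). The projection is proj_W(v) = U c.
Check: (v - proj_W(v)) · u_1 = 0  (should be 0).
Result: proj_W(v) = (18/11, 27/11, 27/11).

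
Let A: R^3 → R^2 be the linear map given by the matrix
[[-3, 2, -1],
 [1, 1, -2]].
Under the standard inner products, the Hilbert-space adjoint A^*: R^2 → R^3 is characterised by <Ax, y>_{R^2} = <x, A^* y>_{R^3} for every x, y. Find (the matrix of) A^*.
A^* = A^T =
[[-3, 1],
 [2, 1],
 [-1, -2]]

For real matrices with standard dot products, the defining identity <Ax, y> = <x, A^* y> gives (Ax)^T y = x^T (A^*) y, i.e. x^T A^T y = x^T (A^*) y. Since this holds for all x, y, we must have A^* = A^T. Therefore
A^* =
[[-3, 1],
 [2, 1],
 [-1, -2]].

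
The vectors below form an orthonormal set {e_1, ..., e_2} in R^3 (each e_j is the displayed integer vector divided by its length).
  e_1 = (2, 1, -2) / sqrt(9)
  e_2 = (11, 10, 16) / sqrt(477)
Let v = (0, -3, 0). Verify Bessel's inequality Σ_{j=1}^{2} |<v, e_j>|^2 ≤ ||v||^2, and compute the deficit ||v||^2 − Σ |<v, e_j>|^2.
Σ |<v, e_j>|^2 = 153/53; ||v||^2 = 9; deficit = 324/53

Write each e_j = u_j / sqrt(<u_j, u_j>) where u_j is the displayed integer vector. Then <v, e_j> = <v, u_j> / sqrt(<u_j, u_j>), so |<v, e_j>|^2 = <v, u_j>^2 / <u_j, u_j>.
Coefficients: <v, e_1> = -3/sqrt(9), <v, e_2> = -30/sqrt(477).
Square and sum: Σ |<v, e_j>|^2 = 153/53.
Compute ||v||^2 = v·v = 9.
Deficit = 9 − 153/53 = 324/53 ≥ 0, confirming Bessel's inequality. (The deficit equals ||v − Σ <v,e_j> e_j||^2, the squared distance from v to span{e_j}.)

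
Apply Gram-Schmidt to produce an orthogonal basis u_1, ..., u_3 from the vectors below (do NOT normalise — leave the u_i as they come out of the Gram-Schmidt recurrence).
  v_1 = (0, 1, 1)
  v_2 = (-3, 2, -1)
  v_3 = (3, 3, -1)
Orthogonal basis:
  u_1 = (0, 1, 1)
  u_2 = (-3, 3/2, -3/2)
  u_3 = (7/3, 7/3, -7/3)

Apply the Gram-Schmidt recurrence
  u_1 = v_1
  u_i = v_i − Σ_{j<i} ((v_i · u_j) / (u_j · u_j)) · u_j.

Step by step this gives:
  u_1 = (0, 1, 1)
  u_2 = (-3, 3/2, -3/2)
  u_3 = (7/3, 7/3, -7/3)

Orthogonality check:
  u_2 · u_1 = 0 (should be 0)
  u_3 · u_1 = 0 (should be 0)
  u_3 · u_2 = 0 (should be 0)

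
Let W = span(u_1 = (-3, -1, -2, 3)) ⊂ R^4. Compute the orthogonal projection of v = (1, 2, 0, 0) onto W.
proj_W(v) = (15/23, 5/23, 10/23, -15/23)

Set up U = [u_1 | ... | u_1] ∈ R^(4×1). The projector onto W = col(U) is P = U (U^T U)^(-1) U^T.
Compute U^T U =
  [23],
and U^T v = (-5).
Solve U^T U · c = U^T v for the coefficients: c = (-5/23). The projection is proj_W(v) = U c.
Check: (v - proj_W(v)) · u_1 = 0  (should be 0).
Result: proj_W(v) = (15/23, 5/23, 10/23, -15/23).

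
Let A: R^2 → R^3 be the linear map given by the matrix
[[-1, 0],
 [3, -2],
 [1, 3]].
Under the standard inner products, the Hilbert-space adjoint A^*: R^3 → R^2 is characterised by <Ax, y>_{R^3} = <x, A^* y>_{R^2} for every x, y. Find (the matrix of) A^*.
A^* = A^T =
[[-1, 3, 1],
 [0, -2, 3]]

For real matrices with standard dot products, the defining identity <Ax, y> = <x, A^* y> gives (Ax)^T y = x^T (A^*) y, i.e. x^T A^T y = x^T (A^*) y. Since this holds for all x, y, we must have A^* = A^T. Therefore
A^* =
[[-1, 3, 1],
 [0, -2, 3]].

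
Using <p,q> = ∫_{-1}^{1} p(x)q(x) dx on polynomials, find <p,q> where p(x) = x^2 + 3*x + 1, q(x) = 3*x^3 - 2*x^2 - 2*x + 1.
<p,q> = 2/15

Expand the product: p(x)·q(x) = 3*x^5 + 7*x^4 - 5*x^3 - 7*x^2 + x + 1.
∫_{-1}^{1} of each monomial x^k gives [2/(k+1) if k even, 0 if k odd]. Integrating term-by-term (or equivalently evaluating the antiderivative F(x) = x^6/2 + 7*x^5/5 - 5*x^4/4 - 7*x^3/3 + x^2/2 + x at the endpoints):
  F(1) − F(−1) = -11/60 − (-19/60) = 2/15.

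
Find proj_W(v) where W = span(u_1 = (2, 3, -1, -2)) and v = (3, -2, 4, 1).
proj_W(v) = (-2/3, -1, 1/3, 2/3)

Set up U = [u_1 | ... | u_1] ∈ R^(4×1). The projector onto W = col(U) is P = U (U^T U)^(-1) U^T.
Compute U^T U =
  [18],
and U^T v = (-6).
Solve U^T U · c = U^T v for the coefficients: c = (-1/3). The projection is proj_W(v) = U c.
Check: (v - proj_W(v)) · u_1 = 0  (should be 0).
Result: proj_W(v) = (-2/3, -1, 1/3, 2/3).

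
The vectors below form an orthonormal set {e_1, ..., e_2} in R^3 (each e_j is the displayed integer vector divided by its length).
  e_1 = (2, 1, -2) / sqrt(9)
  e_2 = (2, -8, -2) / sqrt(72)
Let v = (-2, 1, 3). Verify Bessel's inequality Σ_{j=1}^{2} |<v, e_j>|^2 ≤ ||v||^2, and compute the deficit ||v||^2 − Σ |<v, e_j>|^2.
Σ |<v, e_j>|^2 = 27/2; ||v||^2 = 14; deficit = 1/2

Write each e_j = u_j / sqrt(<u_j, u_j>) where u_j is the displayed integer vector. Then <v, e_j> = <v, u_j> / sqrt(<u_j, u_j>), so |<v, e_j>|^2 = <v, u_j>^2 / <u_j, u_j>.
Coefficients: <v, e_1> = -9/sqrt(9), <v, e_2> = -18/sqrt(72).
Square and sum: Σ |<v, e_j>|^2 = 27/2.
Compute ||v||^2 = v·v = 14.
Deficit = 14 − 27/2 = 1/2 ≥ 0, confirming Bessel's inequality. (The deficit equals ||v − Σ <v,e_j> e_j||^2, the squared distance from v to span{e_j}.)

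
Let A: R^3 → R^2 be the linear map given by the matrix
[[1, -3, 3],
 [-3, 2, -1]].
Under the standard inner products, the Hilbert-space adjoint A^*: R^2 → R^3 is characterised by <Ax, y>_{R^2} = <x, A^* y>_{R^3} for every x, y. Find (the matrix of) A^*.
A^* = A^T =
[[1, -3],
 [-3, 2],
 [3, -1]]

For real matrices with standard dot products, the defining identity <Ax, y> = <x, A^* y> gives (Ax)^T y = x^T (A^*) y, i.e. x^T A^T y = x^T (A^*) y. Since this holds for all x, y, we must have A^* = A^T. Therefore
A^* =
[[1, -3],
 [-3, 2],
 [3, -1]].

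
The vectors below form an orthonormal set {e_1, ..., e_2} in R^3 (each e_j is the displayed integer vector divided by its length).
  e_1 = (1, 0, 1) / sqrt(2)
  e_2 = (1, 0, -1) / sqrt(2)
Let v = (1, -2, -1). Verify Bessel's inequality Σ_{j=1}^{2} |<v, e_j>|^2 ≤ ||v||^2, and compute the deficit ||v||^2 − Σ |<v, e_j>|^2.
Σ |<v, e_j>|^2 = 2; ||v||^2 = 6; deficit = 4

Write each e_j = u_j / sqrt(<u_j, u_j>) where u_j is the displayed integer vector. Then <v, e_j> = <v, u_j> / sqrt(<u_j, u_j>), so |<v, e_j>|^2 = <v, u_j>^2 / <u_j, u_j>.
Coefficients: <v, e_1> = 0/sqrt(2), <v, e_2> = 2/sqrt(2).
Square and sum: Σ |<v, e_j>|^2 = 2.
Compute ||v||^2 = v·v = 6.
Deficit = 6 − 2 = 4 ≥ 0, confirming Bessel's inequality. (The deficit equals ||v − Σ <v,e_j> e_j||^2, the squared distance from v to span{e_j}.)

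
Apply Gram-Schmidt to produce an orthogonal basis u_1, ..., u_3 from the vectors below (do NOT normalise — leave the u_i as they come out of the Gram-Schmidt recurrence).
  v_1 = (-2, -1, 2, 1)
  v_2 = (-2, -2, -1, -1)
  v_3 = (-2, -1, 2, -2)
Orthogonal basis:
  u_1 = (-2, -1, 2, 1)
  u_2 = (-7/5, -17/10, -8/5, -13/10)
  u_3 = (0, 3/7, 9/7, -15/7)

Apply the Gram-Schmidt recurrence
  u_1 = v_1
  u_i = v_i − Σ_{j<i} ((v_i · u_j) / (u_j · u_j)) · u_j.

Step by step this gives:
  u_1 = (-2, -1, 2, 1)
  u_2 = (-7/5, -17/10, -8/5, -13/10)
  u_3 = (0, 3/7, 9/7, -15/7)

Orthogonality check:
  u_2 · u_1 = 0 (should be 0)
  u_3 · u_1 = 0 (should be 0)
  u_3 · u_2 = 0 (should be 0)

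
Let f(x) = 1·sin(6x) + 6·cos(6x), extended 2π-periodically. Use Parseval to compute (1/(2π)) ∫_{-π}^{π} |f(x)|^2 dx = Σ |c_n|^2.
Σ |c_n|^2 = 37/2

Expand |f|^2 and use orthogonality of {sin(nx), cos(mx)} on [-π, π]:
  ∫_{-π}^{π} sin(nx)^2 dx = π, ∫ cos(mx)^2 dx = π, and cross terms integrate to 0.
So ∫_{-π}^{π} f(x)^2 dx = 1^2 · π + 6^2 · π = (1 + 36)π.
Divide by 2π: (1 + 36)/2 = 37/2.
By Parseval, this equals Σ |c_n|^2.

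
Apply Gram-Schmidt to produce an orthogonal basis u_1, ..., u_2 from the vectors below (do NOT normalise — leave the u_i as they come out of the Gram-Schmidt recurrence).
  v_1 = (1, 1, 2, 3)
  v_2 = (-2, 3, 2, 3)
Orthogonal basis:
  u_1 = (1, 1, 2, 3)
  u_2 = (-44/15, 31/15, 2/15, 1/5)

Apply the Gram-Schmidt recurrence
  u_1 = v_1
  u_i = v_i − Σ_{j<i} ((v_i · u_j) / (u_j · u_j)) · u_j.

Step by step this gives:
  u_1 = (1, 1, 2, 3)
  u_2 = (-44/15, 31/15, 2/15, 1/5)

Orthogonality check:
  u_2 · u_1 = 0 (should be 0)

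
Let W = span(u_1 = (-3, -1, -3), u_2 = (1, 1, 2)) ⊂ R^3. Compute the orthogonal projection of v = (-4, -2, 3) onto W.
proj_W(v) = (-20/7, 10/7, 5/7)

Set up U = [u_1 | ... | u_2] ∈ R^(3×2). The projector onto W = col(U) is P = U (U^T U)^(-1) U^T.
Compute U^T U =
  [19, -10]
  [-10, 6],
and U^T v = (5, 0).
Solve U^T U · c = U^T v for the coefficients: c = (15/7, 25/7). The projection is proj_W(v) = U c.
Check: (v - proj_W(v)) · u_1 = 0  (should be 0).
Check: (v - proj_W(v)) · u_2 = 0  (should be 0).
Result: proj_W(v) = (-20/7, 10/7, 5/7).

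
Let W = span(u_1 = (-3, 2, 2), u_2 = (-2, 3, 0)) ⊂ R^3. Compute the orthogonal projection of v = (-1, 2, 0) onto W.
proj_W(v) = (-89/77, 146/77, -10/77)

Set up U = [u_1 | ... | u_2] ∈ R^(3×2). The projector onto W = col(U) is P = U (U^T U)^(-1) U^T.
Compute U^T U =
  [17, 12]
  [12, 13],
and U^T v = (7, 8).
Solve U^T U · c = U^T v for the coefficients: c = (-5/77, 52/77). The projection is proj_W(v) = U c.
Check: (v - proj_W(v)) · u_1 = 0  (should be 0).
Check: (v - proj_W(v)) · u_2 = 0  (should be 0).
Result: proj_W(v) = (-89/77, 146/77, -10/77).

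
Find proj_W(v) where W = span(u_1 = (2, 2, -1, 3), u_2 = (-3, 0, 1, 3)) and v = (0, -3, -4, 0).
proj_W(v) = (72/169, -30/169, -19/169, -147/169)

Set up U = [u_1 | ... | u_2] ∈ R^(4×2). The projector onto W = col(U) is P = U (U^T U)^(-1) U^T.
Compute U^T U =
  [18, 2]
  [2, 19],
and U^T v = (-2, -4).
Solve U^T U · c = U^T v for the coefficients: c = (-15/169, -34/169). The projection is proj_W(v) = U c.
Check: (v - proj_W(v)) · u_1 = 0  (should be 0).
Check: (v - proj_W(v)) · u_2 = 0  (should be 0).
Result: proj_W(v) = (72/169, -30/169, -19/169, -147/169).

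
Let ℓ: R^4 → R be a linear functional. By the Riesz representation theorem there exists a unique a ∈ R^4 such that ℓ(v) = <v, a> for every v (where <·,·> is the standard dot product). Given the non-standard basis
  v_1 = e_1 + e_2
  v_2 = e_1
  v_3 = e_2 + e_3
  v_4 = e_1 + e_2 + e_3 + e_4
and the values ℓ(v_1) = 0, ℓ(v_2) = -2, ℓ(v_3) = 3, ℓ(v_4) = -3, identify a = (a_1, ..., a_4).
a = (-2, 2, 1, -4)

Write a = (a_1, ..., a_4) in the standard basis. For each basis vector v_i, ℓ(v_i) = <v_i, a> is a linear equation in the a_j's. Collect the n equations into a matrix system V a = ℓ, where row i of V is v_i (expressed in the standard basis). Since V is invertible (lower-triangular with 1s on the diagonal, up to permutation), solve by back-substitution:
  V =
[[1, 1, 0, 0],
 [1, 0, 0, 0],
 [0, 1, 1, 0],
 [1, 1, 1, 1]]
  V a = (0, -2, 3, -3)
Solving gives a = (-2, 2, 1, -4).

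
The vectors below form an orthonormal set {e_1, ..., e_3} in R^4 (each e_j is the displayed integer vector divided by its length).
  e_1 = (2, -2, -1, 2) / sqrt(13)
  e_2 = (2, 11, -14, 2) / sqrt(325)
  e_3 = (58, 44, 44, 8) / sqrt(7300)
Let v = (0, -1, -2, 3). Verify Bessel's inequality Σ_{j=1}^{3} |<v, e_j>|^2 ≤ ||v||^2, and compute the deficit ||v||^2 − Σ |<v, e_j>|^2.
Σ |<v, e_j>|^2 = 797/73; ||v||^2 = 14; deficit = 225/73

Write each e_j = u_j / sqrt(<u_j, u_j>) where u_j is the displayed integer vector. Then <v, e_j> = <v, u_j> / sqrt(<u_j, u_j>), so |<v, e_j>|^2 = <v, u_j>^2 / <u_j, u_j>.
Coefficients: <v, e_1> = 10/sqrt(13), <v, e_2> = 23/sqrt(325), <v, e_3> = -108/sqrt(7300).
Square and sum: Σ |<v, e_j>|^2 = 797/73.
Compute ||v||^2 = v·v = 14.
Deficit = 14 − 797/73 = 225/73 ≥ 0, confirming Bessel's inequality. (The deficit equals ||v − Σ <v,e_j> e_j||^2, the squared distance from v to span{e_j}.)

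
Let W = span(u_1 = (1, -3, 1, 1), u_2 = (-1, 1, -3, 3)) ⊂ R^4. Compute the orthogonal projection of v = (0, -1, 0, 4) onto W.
proj_W(v) = (3/28, -7/4, -37/28, 83/28)

Set up U = [u_1 | ... | u_2] ∈ R^(4×2). The projector onto W = col(U) is P = U (U^T U)^(-1) U^T.
Compute U^T U =
  [12, -4]
  [-4, 20],
and U^T v = (7, 11).
Solve U^T U · c = U^T v for the coefficients: c = (23/28, 5/7). The projection is proj_W(v) = U c.
Check: (v - proj_W(v)) · u_1 = 0  (should be 0).
Check: (v - proj_W(v)) · u_2 = 0  (should be 0).
Result: proj_W(v) = (3/28, -7/4, -37/28, 83/28).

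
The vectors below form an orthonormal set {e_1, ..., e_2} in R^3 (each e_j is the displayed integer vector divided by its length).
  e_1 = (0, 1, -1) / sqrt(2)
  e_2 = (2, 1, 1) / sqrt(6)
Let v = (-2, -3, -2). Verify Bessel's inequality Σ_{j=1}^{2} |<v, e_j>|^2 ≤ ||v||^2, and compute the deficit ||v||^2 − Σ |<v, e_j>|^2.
Σ |<v, e_j>|^2 = 14; ||v||^2 = 17; deficit = 3

Write each e_j = u_j / sqrt(<u_j, u_j>) where u_j is the displayed integer vector. Then <v, e_j> = <v, u_j> / sqrt(<u_j, u_j>), so |<v, e_j>|^2 = <v, u_j>^2 / <u_j, u_j>.
Coefficients: <v, e_1> = -1/sqrt(2), <v, e_2> = -9/sqrt(6).
Square and sum: Σ |<v, e_j>|^2 = 14.
Compute ||v||^2 = v·v = 17.
Deficit = 17 − 14 = 3 ≥ 0, confirming Bessel's inequality. (The deficit equals ||v − Σ <v,e_j> e_j||^2, the squared distance from v to span{e_j}.)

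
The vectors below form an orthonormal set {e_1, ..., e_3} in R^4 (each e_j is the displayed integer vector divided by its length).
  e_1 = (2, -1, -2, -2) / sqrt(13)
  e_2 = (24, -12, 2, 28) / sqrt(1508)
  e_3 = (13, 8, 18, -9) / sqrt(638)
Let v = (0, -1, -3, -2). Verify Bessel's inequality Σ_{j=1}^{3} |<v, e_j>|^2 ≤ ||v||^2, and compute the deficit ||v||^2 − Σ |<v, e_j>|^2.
Σ |<v, e_j>|^2 = 14; ||v||^2 = 14; deficit = 0

Write each e_j = u_j / sqrt(<u_j, u_j>) where u_j is the displayed integer vector. Then <v, e_j> = <v, u_j> / sqrt(<u_j, u_j>), so |<v, e_j>|^2 = <v, u_j>^2 / <u_j, u_j>.
Coefficients: <v, e_1> = 11/sqrt(13), <v, e_2> = -50/sqrt(1508), <v, e_3> = -44/sqrt(638).
Square and sum: Σ |<v, e_j>|^2 = 14.
Compute ||v||^2 = v·v = 14.
Deficit = 14 − 14 = 0 ≥ 0, confirming Bessel's inequality. (The deficit equals ||v − Σ <v,e_j> e_j||^2, the squared distance from v to span{e_j}.)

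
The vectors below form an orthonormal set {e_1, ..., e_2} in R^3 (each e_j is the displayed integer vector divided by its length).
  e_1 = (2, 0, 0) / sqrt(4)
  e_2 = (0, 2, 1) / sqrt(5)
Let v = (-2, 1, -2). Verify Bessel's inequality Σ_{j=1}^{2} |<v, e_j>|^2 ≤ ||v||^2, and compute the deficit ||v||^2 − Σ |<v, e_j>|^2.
Σ |<v, e_j>|^2 = 4; ||v||^2 = 9; deficit = 5

Write each e_j = u_j / sqrt(<u_j, u_j>) where u_j is the displayed integer vector. Then <v, e_j> = <v, u_j> / sqrt(<u_j, u_j>), so |<v, e_j>|^2 = <v, u_j>^2 / <u_j, u_j>.
Coefficients: <v, e_1> = -4/sqrt(4), <v, e_2> = 0/sqrt(5).
Square and sum: Σ |<v, e_j>|^2 = 4.
Compute ||v||^2 = v·v = 9.
Deficit = 9 − 4 = 5 ≥ 0, confirming Bessel's inequality. (The deficit equals ||v − Σ <v,e_j> e_j||^2, the squared distance from v to span{e_j}.)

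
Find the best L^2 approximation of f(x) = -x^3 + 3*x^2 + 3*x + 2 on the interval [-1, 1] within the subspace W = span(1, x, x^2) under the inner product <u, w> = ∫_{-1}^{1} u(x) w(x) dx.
g(x) = 3*x^2 + 12*x/5 + 2

The best approximation g ∈ W is the orthogonal projection of f onto W. Writing g = a_0 + a_1 x + a_2 x^2, the coefficients solve the normal equations G · a = b where
  G_{ij} = <φ_i, φ_j> and b_i = <f, φ_i>, with φ_0 = 1, φ_1 = x, φ_2 = x^2.
G =
  [2, 0, 2/3]
  [0, 2/3, 0]
  [2/3, 0, 2/5],
b = (6, 8/5, 38/15).
Solving gives a_0 = 2, a_1 = 12/5, a_2 = 3, so
  g(x) = 3*x^2 + 12*x/5 + 2.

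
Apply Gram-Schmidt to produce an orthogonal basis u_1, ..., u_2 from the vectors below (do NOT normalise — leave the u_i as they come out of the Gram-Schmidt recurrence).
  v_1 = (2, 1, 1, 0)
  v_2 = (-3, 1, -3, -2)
Orthogonal basis:
  u_1 = (2, 1, 1, 0)
  u_2 = (-1/3, 7/3, -5/3, -2)

Apply the Gram-Schmidt recurrence
  u_1 = v_1
  u_i = v_i − Σ_{j<i} ((v_i · u_j) / (u_j · u_j)) · u_j.

Step by step this gives:
  u_1 = (2, 1, 1, 0)
  u_2 = (-1/3, 7/3, -5/3, -2)

Orthogonality check:
  u_2 · u_1 = 0 (should be 0)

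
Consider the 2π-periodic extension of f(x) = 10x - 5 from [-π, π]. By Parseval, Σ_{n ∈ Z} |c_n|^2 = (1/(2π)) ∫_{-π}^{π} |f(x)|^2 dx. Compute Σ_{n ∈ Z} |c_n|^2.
Σ |c_n|^2 = 100π^2/3 + 25

Expand and integrate term by term over [-π, π]:
  ∫ (10x)^2 dx = 100·(2π^3/3); ∫ 2·10·(-5)·x dx = 0 (odd integrand); ∫ (-5)^2 dx = 25·2π.
So (1/(2π)) ∫_{-π}^{π} (10x - 5)^2 dx = 100π^2/3 + 25 = 100π^2/3 + 25.
Parseval ⇒ Σ |c_n|^2 = 100π^2/3 + 25.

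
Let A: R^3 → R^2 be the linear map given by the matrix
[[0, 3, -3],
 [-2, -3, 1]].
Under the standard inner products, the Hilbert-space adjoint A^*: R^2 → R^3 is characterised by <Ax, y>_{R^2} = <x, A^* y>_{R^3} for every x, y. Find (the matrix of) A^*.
A^* = A^T =
[[0, -2],
 [3, -3],
 [-3, 1]]

For real matrices with standard dot products, the defining identity <Ax, y> = <x, A^* y> gives (Ax)^T y = x^T (A^*) y, i.e. x^T A^T y = x^T (A^*) y. Since this holds for all x, y, we must have A^* = A^T. Therefore
A^* =
[[0, -2],
 [3, -3],
 [-3, 1]].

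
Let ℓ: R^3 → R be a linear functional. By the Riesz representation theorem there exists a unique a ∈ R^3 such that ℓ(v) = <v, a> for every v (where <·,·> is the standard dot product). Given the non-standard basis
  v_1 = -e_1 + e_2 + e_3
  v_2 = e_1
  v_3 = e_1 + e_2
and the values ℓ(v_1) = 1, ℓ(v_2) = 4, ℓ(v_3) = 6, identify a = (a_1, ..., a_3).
a = (4, 2, 3)

Write a = (a_1, ..., a_3) in the standard basis. For each basis vector v_i, ℓ(v_i) = <v_i, a> is a linear equation in the a_j's. Collect the n equations into a matrix system V a = ℓ, where row i of V is v_i (expressed in the standard basis). Since V is invertible (lower-triangular with 1s on the diagonal, up to permutation), solve by back-substitution:
  V =
[[-1, 1, 1],
 [1, 0, 0],
 [1, 1, 0]]
  V a = (1, 4, 6)
Solving gives a = (4, 2, 3).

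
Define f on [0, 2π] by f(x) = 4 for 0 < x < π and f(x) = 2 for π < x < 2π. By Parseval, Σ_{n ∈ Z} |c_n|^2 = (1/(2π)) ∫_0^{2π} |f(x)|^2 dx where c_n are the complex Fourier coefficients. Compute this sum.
Σ |c_n|^2 = 10

Parseval equates the L^2 energy of f (normalised by 1/(2π)) with the ℓ^2 sum of its Fourier coefficients: (1/(2π)) ∫_0^{2π} |f|^2 = Σ |c_n|^2.
Compute the left side: (1/(2π)) [∫_0^π 4^2 dx + ∫_π^{2π} 2^2 dx] = (1/(2π)) · (16π + 4π) = (16 + 4)/2 = 10.
So Σ_{n ∈ Z} |c_n|^2 = 10.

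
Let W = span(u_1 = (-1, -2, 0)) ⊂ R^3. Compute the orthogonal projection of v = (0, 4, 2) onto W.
proj_W(v) = (8/5, 16/5, 0)

Set up U = [u_1 | ... | u_1] ∈ R^(3×1). The projector onto W = col(U) is P = U (U^T U)^(-1) U^T.
Compute U^T U =
  [5],
and U^T v = (-8).
Solve U^T U · c = U^T v for the coefficients: c = (-8/5). The projection is proj_W(v) = U c.
Check: (v - proj_W(v)) · u_1 = 0  (should be 0).
Result: proj_W(v) = (8/5, 16/5, 0).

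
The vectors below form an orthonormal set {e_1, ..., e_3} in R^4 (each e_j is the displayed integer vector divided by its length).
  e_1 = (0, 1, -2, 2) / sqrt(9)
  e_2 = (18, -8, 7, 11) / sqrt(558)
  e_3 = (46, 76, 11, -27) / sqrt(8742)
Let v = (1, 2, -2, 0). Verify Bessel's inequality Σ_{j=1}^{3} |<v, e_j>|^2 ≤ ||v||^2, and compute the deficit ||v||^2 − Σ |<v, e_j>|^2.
Σ |<v, e_j>|^2 = 1100/141; ||v||^2 = 9; deficit = 169/141

Write each e_j = u_j / sqrt(<u_j, u_j>) where u_j is the displayed integer vector. Then <v, e_j> = <v, u_j> / sqrt(<u_j, u_j>), so |<v, e_j>|^2 = <v, u_j>^2 / <u_j, u_j>.
Coefficients: <v, e_1> = 6/sqrt(9), <v, e_2> = -12/sqrt(558), <v, e_3> = 176/sqrt(8742).
Square and sum: Σ |<v, e_j>|^2 = 1100/141.
Compute ||v||^2 = v·v = 9.
Deficit = 9 − 1100/141 = 169/141 ≥ 0, confirming Bessel's inequality. (The deficit equals ||v − Σ <v,e_j> e_j||^2, the squared distance from v to span{e_j}.)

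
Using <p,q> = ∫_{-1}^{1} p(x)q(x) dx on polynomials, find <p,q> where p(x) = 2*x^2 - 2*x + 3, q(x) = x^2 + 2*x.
<p,q> = 2/15

Expand the product: p(x)·q(x) = 2*x^4 + 2*x^3 - x^2 + 6*x.
∫_{-1}^{1} of each monomial x^k gives [2/(k+1) if k even, 0 if k odd]. Integrating term-by-term (or equivalently evaluating the antiderivative F(x) = 2*x^5/5 + x^4/2 - x^3/3 + 3*x^2 at the endpoints):
  F(1) − F(−1) = 107/30 − (103/30) = 2/15.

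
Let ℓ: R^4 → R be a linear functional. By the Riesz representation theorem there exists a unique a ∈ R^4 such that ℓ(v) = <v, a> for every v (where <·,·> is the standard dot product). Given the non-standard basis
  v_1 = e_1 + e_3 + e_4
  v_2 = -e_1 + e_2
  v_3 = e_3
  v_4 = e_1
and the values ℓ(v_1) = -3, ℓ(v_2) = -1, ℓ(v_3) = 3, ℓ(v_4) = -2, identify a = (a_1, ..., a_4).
a = (-2, -3, 3, -4)

Write a = (a_1, ..., a_4) in the standard basis. For each basis vector v_i, ℓ(v_i) = <v_i, a> is a linear equation in the a_j's. Collect the n equations into a matrix system V a = ℓ, where row i of V is v_i (expressed in the standard basis). Since V is invertible (lower-triangular with 1s on the diagonal, up to permutation), solve by back-substitution:
  V =
[[1, 0, 1, 1],
 [-1, 1, 0, 0],
 [0, 0, 1, 0],
 [1, 0, 0, 0]]
  V a = (-3, -1, 3, -2)
Solving gives a = (-2, -3, 3, -4).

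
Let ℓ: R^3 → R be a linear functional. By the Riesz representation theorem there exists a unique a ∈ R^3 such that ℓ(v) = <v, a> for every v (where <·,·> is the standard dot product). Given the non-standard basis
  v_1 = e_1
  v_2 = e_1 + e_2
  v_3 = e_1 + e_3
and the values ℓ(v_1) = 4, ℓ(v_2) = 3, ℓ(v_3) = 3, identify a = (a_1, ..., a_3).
a = (4, -1, -1)

Write a = (a_1, ..., a_3) in the standard basis. For each basis vector v_i, ℓ(v_i) = <v_i, a> is a linear equation in the a_j's. Collect the n equations into a matrix system V a = ℓ, where row i of V is v_i (expressed in the standard basis). Since V is invertible (lower-triangular with 1s on the diagonal, up to permutation), solve by back-substitution:
  V =
[[1, 0, 0],
 [1, 1, 0],
 [1, 0, 1]]
  V a = (4, 3, 3)
Solving gives a = (4, -1, -1).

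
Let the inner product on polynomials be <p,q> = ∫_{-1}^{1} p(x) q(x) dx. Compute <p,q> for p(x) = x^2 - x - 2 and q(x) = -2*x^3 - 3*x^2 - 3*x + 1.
<p,q> = 34/15

Expand the product: p(x)·q(x) = -2*x^5 - x^4 + 4*x^3 + 10*x^2 + 5*x - 2.
∫_{-1}^{1} of each monomial x^k gives [2/(k+1) if k even, 0 if k odd]. Integrating term-by-term (or equivalently evaluating the antiderivative F(x) = -x^6/3 - x^5/5 + x^4 + 10*x^3/3 + 5*x^2/2 - 2*x at the endpoints):
  F(1) − F(−1) = 43/10 − (61/30) = 34/15.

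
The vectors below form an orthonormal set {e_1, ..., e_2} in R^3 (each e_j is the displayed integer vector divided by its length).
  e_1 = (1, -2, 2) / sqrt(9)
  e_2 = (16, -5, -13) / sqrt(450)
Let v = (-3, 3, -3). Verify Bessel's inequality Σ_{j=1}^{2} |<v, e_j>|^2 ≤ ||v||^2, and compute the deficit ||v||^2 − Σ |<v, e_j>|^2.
Σ |<v, e_j>|^2 = 657/25; ||v||^2 = 27; deficit = 18/25

Write each e_j = u_j / sqrt(<u_j, u_j>) where u_j is the displayed integer vector. Then <v, e_j> = <v, u_j> / sqrt(<u_j, u_j>), so |<v, e_j>|^2 = <v, u_j>^2 / <u_j, u_j>.
Coefficients: <v, e_1> = -15/sqrt(9), <v, e_2> = -24/sqrt(450).
Square and sum: Σ |<v, e_j>|^2 = 657/25.
Compute ||v||^2 = v·v = 27.
Deficit = 27 − 657/25 = 18/25 ≥ 0, confirming Bessel's inequality. (The deficit equals ||v − Σ <v,e_j> e_j||^2, the squared distance from v to span{e_j}.)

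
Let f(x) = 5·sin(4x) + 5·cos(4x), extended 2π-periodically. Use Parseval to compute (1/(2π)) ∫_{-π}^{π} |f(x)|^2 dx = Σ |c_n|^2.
Σ |c_n|^2 = 25

Expand |f|^2 and use orthogonality of {sin(nx), cos(mx)} on [-π, π]:
  ∫_{-π}^{π} sin(nx)^2 dx = π, ∫ cos(mx)^2 dx = π, and cross terms integrate to 0.
So ∫_{-π}^{π} f(x)^2 dx = 5^2 · π + 5^2 · π = (25 + 25)π.
Divide by 2π: (25 + 25)/2 = 25.
By Parseval, this equals Σ |c_n|^2.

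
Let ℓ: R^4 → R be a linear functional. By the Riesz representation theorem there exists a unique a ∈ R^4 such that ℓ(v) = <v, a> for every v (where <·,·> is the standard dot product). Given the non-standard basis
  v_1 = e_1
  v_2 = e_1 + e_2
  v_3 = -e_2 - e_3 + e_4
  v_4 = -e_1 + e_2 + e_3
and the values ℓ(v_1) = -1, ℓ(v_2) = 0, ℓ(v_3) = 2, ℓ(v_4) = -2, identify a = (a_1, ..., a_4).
a = (-1, 1, -4, -1)

Write a = (a_1, ..., a_4) in the standard basis. For each basis vector v_i, ℓ(v_i) = <v_i, a> is a linear equation in the a_j's. Collect the n equations into a matrix system V a = ℓ, where row i of V is v_i (expressed in the standard basis). Since V is invertible (lower-triangular with 1s on the diagonal, up to permutation), solve by back-substitution:
  V =
[[1, 0, 0, 0],
 [1, 1, 0, 0],
 [0, -1, -1, 1],
 [-1, 1, 1, 0]]
  V a = (-1, 0, 2, -2)
Solving gives a = (-1, 1, -4, -1).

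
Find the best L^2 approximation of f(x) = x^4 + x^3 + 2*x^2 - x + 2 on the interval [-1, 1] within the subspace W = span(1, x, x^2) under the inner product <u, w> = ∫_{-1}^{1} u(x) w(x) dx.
g(x) = 20*x^2/7 - 2*x/5 + 67/35

The best approximation g ∈ W is the orthogonal projection of f onto W. Writing g = a_0 + a_1 x + a_2 x^2, the coefficients solve the normal equations G · a = b where
  G_{ij} = <φ_i, φ_j> and b_i = <f, φ_i>, with φ_0 = 1, φ_1 = x, φ_2 = x^2.
G =
  [2, 0, 2/3]
  [0, 2/3, 0]
  [2/3, 0, 2/5],
b = (86/15, -4/15, 254/105).
Solving gives a_0 = 67/35, a_1 = -2/5, a_2 = 20/7, so
  g(x) = 20*x^2/7 - 2*x/5 + 67/35.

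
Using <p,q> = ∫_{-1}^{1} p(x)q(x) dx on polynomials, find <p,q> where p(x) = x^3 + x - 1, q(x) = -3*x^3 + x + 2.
<p,q> = -524/105

Expand the product: p(x)·q(x) = -3*x^6 - 2*x^4 + 5*x^3 + x^2 + x - 2.
∫_{-1}^{1} of each monomial x^k gives [2/(k+1) if k even, 0 if k odd]. Integrating term-by-term (or equivalently evaluating the antiderivative F(x) = -3*x^7/7 - 2*x^5/5 + 5*x^4/4 + x^3/3 + x^2/2 - 2*x at the endpoints):
  F(1) − F(−1) = -313/420 − (1783/420) = -524/105.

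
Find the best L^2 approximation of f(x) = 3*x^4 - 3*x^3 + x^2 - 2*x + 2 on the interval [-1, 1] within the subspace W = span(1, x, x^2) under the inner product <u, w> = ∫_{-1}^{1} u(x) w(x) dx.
g(x) = 25*x^2/7 - 19*x/5 + 61/35

The best approximation g ∈ W is the orthogonal projection of f onto W. Writing g = a_0 + a_1 x + a_2 x^2, the coefficients solve the normal equations G · a = b where
  G_{ij} = <φ_i, φ_j> and b_i = <f, φ_i>, with φ_0 = 1, φ_1 = x, φ_2 = x^2.
G =
  [2, 0, 2/3]
  [0, 2/3, 0]
  [2/3, 0, 2/5],
b = (88/15, -38/15, 272/105).
Solving gives a_0 = 61/35, a_1 = -19/5, a_2 = 25/7, so
  g(x) = 25*x^2/7 - 19*x/5 + 61/35.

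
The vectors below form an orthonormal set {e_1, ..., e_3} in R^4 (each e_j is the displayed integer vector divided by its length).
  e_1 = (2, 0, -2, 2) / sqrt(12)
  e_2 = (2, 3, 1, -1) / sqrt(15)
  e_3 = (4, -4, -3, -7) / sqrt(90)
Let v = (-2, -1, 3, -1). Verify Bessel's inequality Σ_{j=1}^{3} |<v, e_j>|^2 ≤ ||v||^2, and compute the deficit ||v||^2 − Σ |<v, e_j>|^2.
Σ |<v, e_j>|^2 = 13; ||v||^2 = 15; deficit = 2

Write each e_j = u_j / sqrt(<u_j, u_j>) where u_j is the displayed integer vector. Then <v, e_j> = <v, u_j> / sqrt(<u_j, u_j>), so |<v, e_j>|^2 = <v, u_j>^2 / <u_j, u_j>.
Coefficients: <v, e_1> = -12/sqrt(12), <v, e_2> = -3/sqrt(15), <v, e_3> = -6/sqrt(90).
Square and sum: Σ |<v, e_j>|^2 = 13.
Compute ||v||^2 = v·v = 15.
Deficit = 15 − 13 = 2 ≥ 0, confirming Bessel's inequality. (The deficit equals ||v − Σ <v,e_j> e_j||^2, the squared distance from v to span{e_j}.)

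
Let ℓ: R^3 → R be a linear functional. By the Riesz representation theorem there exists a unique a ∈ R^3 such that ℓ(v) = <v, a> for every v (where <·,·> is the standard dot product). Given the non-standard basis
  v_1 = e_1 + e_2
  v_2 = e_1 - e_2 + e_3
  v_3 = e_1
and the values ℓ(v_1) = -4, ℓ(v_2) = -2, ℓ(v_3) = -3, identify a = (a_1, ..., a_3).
a = (-3, -1, 0)

Write a = (a_1, ..., a_3) in the standard basis. For each basis vector v_i, ℓ(v_i) = <v_i, a> is a linear equation in the a_j's. Collect the n equations into a matrix system V a = ℓ, where row i of V is v_i (expressed in the standard basis). Since V is invertible (lower-triangular with 1s on the diagonal, up to permutation), solve by back-substitution:
  V =
[[1, 1, 0],
 [1, -1, 1],
 [1, 0, 0]]
  V a = (-4, -2, -3)
Solving gives a = (-3, -1, 0).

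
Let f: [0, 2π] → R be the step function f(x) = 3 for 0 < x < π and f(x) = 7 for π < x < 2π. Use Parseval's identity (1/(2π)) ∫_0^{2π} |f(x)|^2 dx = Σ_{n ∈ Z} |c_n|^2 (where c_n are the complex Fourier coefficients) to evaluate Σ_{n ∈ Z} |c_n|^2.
Σ |c_n|^2 = 29

Parseval equates the L^2 energy of f (normalised by 1/(2π)) with the ℓ^2 sum of its Fourier coefficients: (1/(2π)) ∫_0^{2π} |f|^2 = Σ |c_n|^2.
Compute the left side: (1/(2π)) [∫_0^π 3^2 dx + ∫_π^{2π} 7^2 dx] = (1/(2π)) · (9π + 49π) = (9 + 49)/2 = 29.
So Σ_{n ∈ Z} |c_n|^2 = 29.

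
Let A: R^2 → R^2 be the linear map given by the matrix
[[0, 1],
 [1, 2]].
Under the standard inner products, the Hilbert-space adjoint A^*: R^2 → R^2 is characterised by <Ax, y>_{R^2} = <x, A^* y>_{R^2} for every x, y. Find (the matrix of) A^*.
A^* = A^T =
[[0, 1],
 [1, 2]]

For real matrices with standard dot products, the defining identity <Ax, y> = <x, A^* y> gives (Ax)^T y = x^T (A^*) y, i.e. x^T A^T y = x^T (A^*) y. Since this holds for all x, y, we must have A^* = A^T. Therefore
A^* =
[[0, 1],
 [1, 2]].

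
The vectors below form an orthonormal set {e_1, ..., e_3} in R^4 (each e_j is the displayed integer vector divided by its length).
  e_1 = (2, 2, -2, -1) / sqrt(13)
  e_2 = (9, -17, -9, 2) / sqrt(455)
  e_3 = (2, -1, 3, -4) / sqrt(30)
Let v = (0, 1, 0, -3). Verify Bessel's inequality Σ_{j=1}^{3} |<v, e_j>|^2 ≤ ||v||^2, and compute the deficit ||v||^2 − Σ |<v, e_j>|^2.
Σ |<v, e_j>|^2 = 299/42; ||v||^2 = 10; deficit = 121/42

Write each e_j = u_j / sqrt(<u_j, u_j>) where u_j is the displayed integer vector. Then <v, e_j> = <v, u_j> / sqrt(<u_j, u_j>), so |<v, e_j>|^2 = <v, u_j>^2 / <u_j, u_j>.
Coefficients: <v, e_1> = 5/sqrt(13), <v, e_2> = -23/sqrt(455), <v, e_3> = 11/sqrt(30).
Square and sum: Σ |<v, e_j>|^2 = 299/42.
Compute ||v||^2 = v·v = 10.
Deficit = 10 − 299/42 = 121/42 ≥ 0, confirming Bessel's inequality. (The deficit equals ||v − Σ <v,e_j> e_j||^2, the squared distance from v to span{e_j}.)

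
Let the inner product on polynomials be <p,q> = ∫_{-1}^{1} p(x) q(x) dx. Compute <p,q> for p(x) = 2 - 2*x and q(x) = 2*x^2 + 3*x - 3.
<p,q> = -40/3

Expand the product: p(x)·q(x) = -4*x^3 - 2*x^2 + 12*x - 6.
∫_{-1}^{1} of each monomial x^k gives [2/(k+1) if k even, 0 if k odd]. Integrating term-by-term (or equivalently evaluating the antiderivative F(x) = -x^4 - 2*x^3/3 + 6*x^2 - 6*x at the endpoints):
  F(1) − F(−1) = -5/3 − (35/3) = -40/3.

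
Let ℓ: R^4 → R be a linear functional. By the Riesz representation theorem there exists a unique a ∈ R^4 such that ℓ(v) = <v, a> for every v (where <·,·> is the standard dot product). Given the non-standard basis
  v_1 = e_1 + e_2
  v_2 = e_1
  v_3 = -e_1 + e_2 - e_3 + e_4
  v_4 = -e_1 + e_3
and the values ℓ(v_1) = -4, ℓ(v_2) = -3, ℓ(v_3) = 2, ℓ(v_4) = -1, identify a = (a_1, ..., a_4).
a = (-3, -1, -4, -4)

Write a = (a_1, ..., a_4) in the standard basis. For each basis vector v_i, ℓ(v_i) = <v_i, a> is a linear equation in the a_j's. Collect the n equations into a matrix system V a = ℓ, where row i of V is v_i (expressed in the standard basis). Since V is invertible (lower-triangular with 1s on the diagonal, up to permutation), solve by back-substitution:
  V =
[[1, 1, 0, 0],
 [1, 0, 0, 0],
 [-1, 1, -1, 1],
 [-1, 0, 1, 0]]
  V a = (-4, -3, 2, -1)
Solving gives a = (-3, -1, -4, -4).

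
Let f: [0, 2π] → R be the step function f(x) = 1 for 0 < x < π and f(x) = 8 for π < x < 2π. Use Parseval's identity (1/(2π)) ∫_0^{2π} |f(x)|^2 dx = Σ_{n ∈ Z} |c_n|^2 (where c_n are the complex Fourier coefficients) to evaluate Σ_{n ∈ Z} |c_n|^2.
Σ |c_n|^2 = 65/2

Parseval equates the L^2 energy of f (normalised by 1/(2π)) with the ℓ^2 sum of its Fourier coefficients: (1/(2π)) ∫_0^{2π} |f|^2 = Σ |c_n|^2.
Compute the left side: (1/(2π)) [∫_0^π 1^2 dx + ∫_π^{2π} 8^2 dx] = (1/(2π)) · (1π + 64π) = (1 + 64)/2 = 65/2.
So Σ_{n ∈ Z} |c_n|^2 = 65/2.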